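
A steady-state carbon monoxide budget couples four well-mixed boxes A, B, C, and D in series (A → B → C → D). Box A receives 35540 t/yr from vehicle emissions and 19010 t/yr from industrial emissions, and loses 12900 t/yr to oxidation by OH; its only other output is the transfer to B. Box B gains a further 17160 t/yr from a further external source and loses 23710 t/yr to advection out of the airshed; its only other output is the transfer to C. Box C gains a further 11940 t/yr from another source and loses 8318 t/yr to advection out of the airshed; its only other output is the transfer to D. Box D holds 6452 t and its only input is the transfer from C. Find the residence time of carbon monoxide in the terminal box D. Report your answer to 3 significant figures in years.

0.167 yr

Box A: F(A→B) = (35540 + 19010) − 12900 = 41650 t/yr.
Box B: F(B→C) = (41650 + 17160) − 23710 = 35100 t/yr.
Box C: F(C→D) = (35100 + 11940) − 8318 = 38722 t/yr.
Box D throughput = its input = 38722 t/yr; τ = 6452 / 38722 = 0.1666 yr.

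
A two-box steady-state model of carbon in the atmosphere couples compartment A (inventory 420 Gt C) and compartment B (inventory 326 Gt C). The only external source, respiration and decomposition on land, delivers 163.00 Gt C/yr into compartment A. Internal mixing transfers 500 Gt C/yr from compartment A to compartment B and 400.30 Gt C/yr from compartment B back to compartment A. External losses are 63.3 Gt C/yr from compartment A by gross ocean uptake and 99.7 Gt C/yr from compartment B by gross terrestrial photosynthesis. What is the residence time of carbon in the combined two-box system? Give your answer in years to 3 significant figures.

Treat the two boxes together as one reservoir: the mixing fluxes between them are internal recycling, so τ = ΣM / Σ(external losses).
M_total = 420 + 326 = 746.00 Gt C.
ΣF_external_out = 63.3 + 99.7 = 163.00 Gt C/yr.
τ = M_total / ΣF_ext = 746.00 / 163.00 = 4.577 yr.

4.58 yr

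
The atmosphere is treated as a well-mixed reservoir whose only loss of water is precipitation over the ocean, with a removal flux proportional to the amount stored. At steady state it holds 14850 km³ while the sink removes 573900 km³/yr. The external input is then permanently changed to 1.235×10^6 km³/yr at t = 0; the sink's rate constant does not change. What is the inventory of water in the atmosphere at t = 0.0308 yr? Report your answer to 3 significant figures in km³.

The sink rate constant is k = F₀/M₀ = 573900/14850 = 38.65 yr⁻¹.
Solving dM/dt = F₁ − kM with M(0) = M₀ gives M(t) = F₁/k + (M₀ − F₁/k)·e^(−kt).
F₁/k = 1.235×10^6/38.65 = 31956 km³; kt = 38.65 × 0.0308 = 1.190, e^(−kt) = 0.3041.
M(0.0308) = 31956 + (14850 − 31956) × 0.3041 = 31956 − 5202 = 26754 km³.

26800 km³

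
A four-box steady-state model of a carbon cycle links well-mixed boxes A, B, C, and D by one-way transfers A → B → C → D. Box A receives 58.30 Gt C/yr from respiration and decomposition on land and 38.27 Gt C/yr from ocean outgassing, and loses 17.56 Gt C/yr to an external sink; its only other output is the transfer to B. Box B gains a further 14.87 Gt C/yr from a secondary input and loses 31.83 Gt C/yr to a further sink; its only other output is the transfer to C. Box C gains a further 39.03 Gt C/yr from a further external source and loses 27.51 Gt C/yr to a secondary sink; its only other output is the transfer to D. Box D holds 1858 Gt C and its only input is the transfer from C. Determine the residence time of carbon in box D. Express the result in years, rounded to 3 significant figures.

Box A: F(A→B) = (58.30 + 38.27) − 17.56 = 79.010 Gt C/yr.
Box B: F(B→C) = (79.010 + 14.87) − 31.83 = 62.050 Gt C/yr.
Box C: F(C→D) = (62.050 + 39.03) − 27.51 = 73.570 Gt C/yr.
Box D throughput = its input = 73.570 Gt C/yr; τ = 1858 / 73.570 = 25.25 yr.

25.3 yr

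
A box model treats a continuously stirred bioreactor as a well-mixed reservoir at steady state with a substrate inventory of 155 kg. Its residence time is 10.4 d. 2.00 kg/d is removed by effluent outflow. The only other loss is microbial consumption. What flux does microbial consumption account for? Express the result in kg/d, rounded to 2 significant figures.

13 kg/d

Total removal F = M/τ = 155 / 10.4 = 14.90 kg/d.
Microbial consumption = F − (2.00) = 14.90 − 2.000 = 12.90 kg/d.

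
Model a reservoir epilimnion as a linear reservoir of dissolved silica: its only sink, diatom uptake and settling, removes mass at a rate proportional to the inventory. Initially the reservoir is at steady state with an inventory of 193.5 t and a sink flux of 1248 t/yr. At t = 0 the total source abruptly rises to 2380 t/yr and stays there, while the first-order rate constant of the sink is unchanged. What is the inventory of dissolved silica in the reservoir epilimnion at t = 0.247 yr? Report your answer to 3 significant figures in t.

τ = M₀/F₀ = 193.5/1248 = 0.1550 yr; rate constant k = 1/τ.
New steady state M_∞ = F₁/k = F₁·τ = 2380 × 0.1550 = 369.01 t.
M(t) = M_∞ + (M₀ − M_∞)·e^(−t/τ); t/τ = 0.247/0.1550 = 1.593, so e^(−t/τ) = 0.2033.
M(t) = 369.01 − 175.5 × 0.2033 = 333.33 t.

333 t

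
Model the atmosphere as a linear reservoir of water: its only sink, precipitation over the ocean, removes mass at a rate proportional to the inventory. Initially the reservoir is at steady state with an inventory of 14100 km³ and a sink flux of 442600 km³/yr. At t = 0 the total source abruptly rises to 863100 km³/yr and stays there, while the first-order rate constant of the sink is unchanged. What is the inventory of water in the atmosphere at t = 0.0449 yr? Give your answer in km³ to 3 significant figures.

24200 km³

Residence time τ = M₀/F₀ = 0.03186 yr. The eventual steady state is M_∞ = M₀·(F₁/F₀) = 14100 × 863100/442600 = 27496 km³.
The anomaly ΔM(t) = M(t) − M_∞ decays as ΔM₀·e^(−t/τ) with ΔM₀ = 14100 − 27496 = −13400 km³.
At t = 0.0449 yr, e^(−t/τ) = e^(−1.409) = 0.2443, so ΔM = −3272 km³ and M = 27496 − 3272 = 24224 km³.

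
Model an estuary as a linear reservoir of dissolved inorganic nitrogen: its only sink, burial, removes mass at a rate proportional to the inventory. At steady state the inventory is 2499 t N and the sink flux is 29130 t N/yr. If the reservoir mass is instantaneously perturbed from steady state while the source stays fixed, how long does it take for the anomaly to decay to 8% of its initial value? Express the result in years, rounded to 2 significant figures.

For a linear reservoir the anomaly decays as exp(−t/τ) with τ = M/F = 2499/29130 = 0.08579 yr.
exp(−t/τ) = 0.08 ⇒ t = −τ ln(0.08) = 0.08579 × 2.526 = 0.2167 yr.

0.22 yr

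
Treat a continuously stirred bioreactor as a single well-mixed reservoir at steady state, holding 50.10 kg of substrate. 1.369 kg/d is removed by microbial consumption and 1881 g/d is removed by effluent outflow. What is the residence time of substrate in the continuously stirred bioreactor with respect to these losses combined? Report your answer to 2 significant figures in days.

15 d

Convert the effluent outflow flux: 1881 g/d = 1.881 kg/d.
Total removal = 1.369 + 1.881 = 3.2500 kg/d.
τ = M / ΣF_out = 50.10 / 3.2500 = 15.42 d.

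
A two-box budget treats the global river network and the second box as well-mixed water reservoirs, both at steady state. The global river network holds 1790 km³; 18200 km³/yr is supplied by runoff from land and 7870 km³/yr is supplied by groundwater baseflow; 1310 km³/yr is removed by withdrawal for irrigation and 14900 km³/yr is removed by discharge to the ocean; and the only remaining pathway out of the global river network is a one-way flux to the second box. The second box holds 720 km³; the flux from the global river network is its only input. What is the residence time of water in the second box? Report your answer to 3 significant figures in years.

Balance the global river network: ΣF_in = 18200 + 7870 = 26070 km³/yr.
Flux to the second box = ΣF_in − (1310 + 14900) = 9860.0 km³/yr.
At steady state the output of the second box equals its input, 9860.0 km³/yr.
τ = M / F = 720 / 9860.0 = 0.07302 yr.

0.0730 yr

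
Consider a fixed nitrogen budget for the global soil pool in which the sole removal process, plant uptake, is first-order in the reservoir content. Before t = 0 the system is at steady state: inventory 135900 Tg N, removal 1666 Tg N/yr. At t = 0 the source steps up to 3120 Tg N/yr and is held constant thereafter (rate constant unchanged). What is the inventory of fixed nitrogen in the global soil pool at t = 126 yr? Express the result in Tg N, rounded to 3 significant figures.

The sink rate constant is k = F₀/M₀ = 1666/135900 = 0.01226 yr⁻¹.
Solving dM/dt = F₁ − kM with M(0) = M₀ gives M(t) = F₁/k + (M₀ − F₁/k)·e^(−kt).
F₁/k = 3120/0.01226 = 254510 Tg N; kt = 0.01226 × 126 = 1.545, e^(−kt) = 0.2134.
M(126) = 254510 + (135900 − 254510) × 0.2134 = 254510 − 25310 = 229200 Tg N.

229000 Tg N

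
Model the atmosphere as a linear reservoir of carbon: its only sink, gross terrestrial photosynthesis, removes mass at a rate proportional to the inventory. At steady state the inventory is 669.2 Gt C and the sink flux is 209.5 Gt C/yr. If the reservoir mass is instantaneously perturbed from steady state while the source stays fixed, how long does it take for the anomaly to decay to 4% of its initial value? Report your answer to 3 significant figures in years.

10.3 yr

For a linear reservoir the anomaly decays as exp(−t/τ) with τ = M/F = 669.2/209.5 = 3.194 yr.
exp(−t/τ) = 0.04 ⇒ t = −τ ln(0.04) = 3.194 × 3.219 = 10.28 yr.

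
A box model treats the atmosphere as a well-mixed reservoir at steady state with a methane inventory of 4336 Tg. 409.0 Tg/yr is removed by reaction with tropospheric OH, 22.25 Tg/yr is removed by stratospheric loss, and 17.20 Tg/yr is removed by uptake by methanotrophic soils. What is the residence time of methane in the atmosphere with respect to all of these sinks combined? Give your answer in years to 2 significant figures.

9.7 yr

Total removal flux = 409.0 + 22.25 + 17.20 = 448.45 Tg/yr.
τ = M / ΣF_out = 4336 / 448.45 = 9.669 yr.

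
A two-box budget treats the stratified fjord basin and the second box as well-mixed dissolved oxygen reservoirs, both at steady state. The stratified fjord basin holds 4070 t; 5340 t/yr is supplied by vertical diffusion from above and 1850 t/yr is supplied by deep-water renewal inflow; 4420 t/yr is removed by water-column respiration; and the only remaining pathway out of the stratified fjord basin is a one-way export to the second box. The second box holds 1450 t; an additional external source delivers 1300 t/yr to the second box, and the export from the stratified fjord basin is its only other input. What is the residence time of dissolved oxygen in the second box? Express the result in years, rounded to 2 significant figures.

0.36 yr

Balance the stratified fjord basin: ΣF_in = 5340 + 1850 = 7190.0 t/yr.
Export to the second box = ΣF_in − (4420) = 2770.0 t/yr.
Total input to the second box = 2770.0 + 1300 = 4070.0 t/yr; at steady state this equals its total output.
τ = M / F = 1450 / 4070.0 = 0.3563 yr.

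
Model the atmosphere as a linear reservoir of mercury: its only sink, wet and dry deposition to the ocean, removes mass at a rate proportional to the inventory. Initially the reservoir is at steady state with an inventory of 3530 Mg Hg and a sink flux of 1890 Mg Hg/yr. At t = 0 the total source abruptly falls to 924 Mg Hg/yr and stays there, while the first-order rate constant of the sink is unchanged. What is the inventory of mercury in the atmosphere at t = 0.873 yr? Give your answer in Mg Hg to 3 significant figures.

2860 Mg Hg

Residence time τ = M₀/F₀ = 1.868 yr. The eventual steady state is M_∞ = M₀·(F₁/F₀) = 3530 × 924/1890 = 1725.8 Mg Hg.
The anomaly ΔM(t) = M(t) − M_∞ decays as ΔM₀·e^(−t/τ) with ΔM₀ = 3530 − 1725.8 = 1804 Mg Hg.
At t = 0.873 yr, e^(−t/τ) = e^(−0.4674) = 0.6266, so ΔM = 1131 Mg Hg and M = 1725.8 + 1131 = 2856.3 Mg Hg.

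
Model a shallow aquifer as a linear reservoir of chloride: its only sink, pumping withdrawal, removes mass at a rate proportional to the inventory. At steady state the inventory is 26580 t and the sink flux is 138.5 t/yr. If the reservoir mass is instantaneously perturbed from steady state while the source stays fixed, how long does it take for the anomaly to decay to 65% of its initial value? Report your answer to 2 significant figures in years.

For a linear reservoir the anomaly decays as exp(−t/τ) with τ = M/F = 26580/138.5 = 191.9 yr.
exp(−t/τ) = 0.65 ⇒ t = −τ ln(0.65) = 191.9 × 0.4308 = 82.67 yr.

83 yr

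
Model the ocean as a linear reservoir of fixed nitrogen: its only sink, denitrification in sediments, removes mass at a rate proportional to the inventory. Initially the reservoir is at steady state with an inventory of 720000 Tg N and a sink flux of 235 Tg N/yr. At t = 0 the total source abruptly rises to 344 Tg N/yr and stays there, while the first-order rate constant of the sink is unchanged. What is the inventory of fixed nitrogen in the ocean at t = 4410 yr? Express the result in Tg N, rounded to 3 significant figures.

The sink rate constant is k = F₀/M₀ = 235/720000 = 0.0003264 yr⁻¹.
Solving dM/dt = F₁ − kM with M(0) = M₀ gives M(t) = F₁/k + (M₀ − F₁/k)·e^(−kt).
F₁/k = 344/0.0003264 = 1.0540×10^6 Tg N; kt = 0.0003264 × 4410 = 1.439, e^(−kt) = 0.2371.
M(4410) = 1.0540×10^6 + (720000 − 1.0540×10^6) × 0.2371 = 1.0540×10^6 − 79170 = 974780 Tg N.

975000 Tg N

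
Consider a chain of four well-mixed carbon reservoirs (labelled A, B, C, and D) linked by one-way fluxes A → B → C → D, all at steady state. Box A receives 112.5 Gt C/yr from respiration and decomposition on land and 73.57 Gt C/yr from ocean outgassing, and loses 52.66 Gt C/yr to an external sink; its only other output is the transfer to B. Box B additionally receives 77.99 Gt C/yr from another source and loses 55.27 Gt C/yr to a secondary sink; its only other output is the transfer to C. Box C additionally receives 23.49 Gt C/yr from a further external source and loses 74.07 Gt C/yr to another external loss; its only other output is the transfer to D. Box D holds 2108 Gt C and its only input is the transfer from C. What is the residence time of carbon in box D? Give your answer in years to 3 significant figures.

Box A: F(A→B) = (112.5 + 73.57) − 52.66 = 133.41 Gt C/yr.
Box B: F(B→C) = (133.41 + 77.99) − 55.27 = 156.13 Gt C/yr.
Box C: F(C→D) = (156.13 + 23.49) − 74.07 = 105.55 Gt C/yr.
Box D throughput = its input = 105.55 Gt C/yr; τ = 2108 / 105.55 = 19.97 yr.

20.0 yr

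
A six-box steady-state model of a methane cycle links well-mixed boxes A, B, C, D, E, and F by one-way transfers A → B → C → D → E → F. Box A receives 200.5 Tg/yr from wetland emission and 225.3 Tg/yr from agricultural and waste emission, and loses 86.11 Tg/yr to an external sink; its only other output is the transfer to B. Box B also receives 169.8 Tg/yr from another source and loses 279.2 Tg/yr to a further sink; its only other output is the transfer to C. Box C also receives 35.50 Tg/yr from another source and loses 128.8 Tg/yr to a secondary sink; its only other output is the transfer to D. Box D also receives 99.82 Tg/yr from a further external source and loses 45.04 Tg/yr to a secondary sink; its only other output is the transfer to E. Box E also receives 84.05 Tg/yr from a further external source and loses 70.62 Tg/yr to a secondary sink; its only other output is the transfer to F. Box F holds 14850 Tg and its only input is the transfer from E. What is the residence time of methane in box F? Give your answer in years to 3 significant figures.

72.4 yr

Box A: F(A→B) = (200.5 + 225.3) − 86.11 = 339.69 Tg/yr.
Box B: F(B→C) = (339.69 + 169.8) − 279.2 = 230.29 Tg/yr.
Box C: F(C→D) = (230.29 + 35.50) − 128.8 = 136.99 Tg/yr.
Box D: F(D→E) = (136.99 + 99.82) − 45.04 = 191.77 Tg/yr.
Box E: F(E→F) = (191.77 + 84.05) − 70.62 = 205.20 Tg/yr.
Box F throughput = its input = 205.20 Tg/yr; τ = 14850 / 205.20 = 72.37 yr.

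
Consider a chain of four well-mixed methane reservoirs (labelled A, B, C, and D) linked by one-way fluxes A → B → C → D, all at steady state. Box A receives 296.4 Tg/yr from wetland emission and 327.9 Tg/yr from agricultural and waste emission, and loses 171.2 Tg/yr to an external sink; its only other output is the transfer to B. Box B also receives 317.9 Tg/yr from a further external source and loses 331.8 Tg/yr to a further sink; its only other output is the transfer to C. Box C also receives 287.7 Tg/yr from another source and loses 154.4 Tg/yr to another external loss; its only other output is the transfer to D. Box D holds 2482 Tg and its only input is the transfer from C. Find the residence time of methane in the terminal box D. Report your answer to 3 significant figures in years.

Box A: F(A→B) = (296.4 + 327.9) − 171.2 = 453.10 Tg/yr.
Box B: F(B→C) = (453.10 + 317.9) − 331.8 = 439.20 Tg/yr.
Box C: F(C→D) = (439.20 + 287.7) − 154.4 = 572.50 Tg/yr.
Box D throughput = its input = 572.50 Tg/yr; τ = 2482 / 572.50 = 4.335 yr.

4.34 yr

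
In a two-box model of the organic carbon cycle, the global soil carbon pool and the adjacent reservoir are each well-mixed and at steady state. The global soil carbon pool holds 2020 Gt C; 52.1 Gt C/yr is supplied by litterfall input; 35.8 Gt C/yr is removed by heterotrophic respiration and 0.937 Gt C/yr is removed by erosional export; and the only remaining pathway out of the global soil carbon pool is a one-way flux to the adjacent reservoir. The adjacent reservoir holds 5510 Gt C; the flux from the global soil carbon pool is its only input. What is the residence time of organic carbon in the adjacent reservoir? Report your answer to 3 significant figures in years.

359 yr

Balance the global soil carbon pool: ΣF_in = 52.100 Gt C/yr.
Flux to the adjacent reservoir = ΣF_in − (35.8 + 0.937) = 15.363 Gt C/yr.
At steady state the output of the adjacent reservoir equals its input, 15.363 Gt C/yr.
τ = M / F = 5510 / 15.363 = 358.7 yr.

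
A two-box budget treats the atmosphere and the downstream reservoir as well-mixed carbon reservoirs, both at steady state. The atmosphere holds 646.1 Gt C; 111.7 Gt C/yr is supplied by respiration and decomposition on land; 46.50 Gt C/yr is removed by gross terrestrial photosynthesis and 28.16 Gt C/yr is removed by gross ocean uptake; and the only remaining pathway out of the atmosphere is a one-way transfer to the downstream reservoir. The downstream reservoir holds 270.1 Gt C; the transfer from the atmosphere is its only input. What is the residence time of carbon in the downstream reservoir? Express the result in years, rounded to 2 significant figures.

Balance the atmosphere: ΣF_in = 111.70 Gt C/yr.
Transfer to the downstream reservoir = ΣF_in − (46.50 + 28.16) = 37.040 Gt C/yr.
At steady state the output of the downstream reservoir equals its input, 37.040 Gt C/yr.
τ = M / F = 270.1 / 37.040 = 7.292 yr.

7.3 yr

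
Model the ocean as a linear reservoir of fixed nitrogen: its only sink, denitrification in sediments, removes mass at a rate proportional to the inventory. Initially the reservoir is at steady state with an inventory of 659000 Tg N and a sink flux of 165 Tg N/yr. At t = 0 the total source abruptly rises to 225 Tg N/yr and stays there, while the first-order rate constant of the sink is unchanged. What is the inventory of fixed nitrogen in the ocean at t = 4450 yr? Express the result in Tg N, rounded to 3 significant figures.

τ = M₀/F₀ = 659000/165 = 3994 yr; rate constant k = 1/τ.
New steady state M_∞ = F₁/k = F₁·τ = 225 × 3994 = 898640 Tg N.
M(t) = M_∞ + (M₀ − M_∞)·e^(−t/τ); t/τ = 4450/3994 = 1.114, so e^(−t/τ) = 0.3282.
M(t) = 898640 − 239600 × 0.3282 = 819990 Tg N.

820000 Tg N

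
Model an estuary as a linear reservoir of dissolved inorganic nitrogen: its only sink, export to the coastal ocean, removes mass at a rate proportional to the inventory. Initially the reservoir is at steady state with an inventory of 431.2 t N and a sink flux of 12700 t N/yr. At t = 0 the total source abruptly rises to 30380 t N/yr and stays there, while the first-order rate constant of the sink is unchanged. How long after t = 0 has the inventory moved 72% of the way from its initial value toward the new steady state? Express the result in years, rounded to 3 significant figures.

τ = M₀/F₀ = 431.2/12700 = 0.03395 yr.
The remaining gap fraction is e^(−t/τ); 72% covered ⇒ e^(−t/τ) = 0.280.
t = −τ ln(0.280) = 0.03395 × 1.273 = 0.04322 yr.

0.0432 yr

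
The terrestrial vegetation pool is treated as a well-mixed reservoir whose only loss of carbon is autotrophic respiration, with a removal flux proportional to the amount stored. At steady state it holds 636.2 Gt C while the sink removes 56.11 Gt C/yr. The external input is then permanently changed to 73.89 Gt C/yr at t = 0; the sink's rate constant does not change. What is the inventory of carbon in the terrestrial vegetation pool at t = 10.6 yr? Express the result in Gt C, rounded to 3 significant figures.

The sink rate constant is k = F₀/M₀ = 56.11/636.2 = 0.08820 yr⁻¹.
Solving dM/dt = F₁ − kM with M(0) = M₀ gives M(t) = F₁/k + (M₀ − F₁/k)·e^(−kt).
F₁/k = 73.89/0.08820 = 837.80 Gt C; kt = 0.08820 × 10.6 = 0.9349, e^(−kt) = 0.3926.
M(10.6) = 837.80 + (636.2 − 837.80) × 0.3926 = 837.80 − 79.15 = 758.64 Gt C.

759 Gt C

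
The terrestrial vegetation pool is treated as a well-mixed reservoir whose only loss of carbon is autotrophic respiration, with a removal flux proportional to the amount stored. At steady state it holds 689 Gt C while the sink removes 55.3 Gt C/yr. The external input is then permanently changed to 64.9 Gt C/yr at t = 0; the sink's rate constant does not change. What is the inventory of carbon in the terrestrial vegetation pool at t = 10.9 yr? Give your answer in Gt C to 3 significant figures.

759 Gt C

Residence time τ = M₀/F₀ = 12.46 yr. The eventual steady state is M_∞ = M₀·(F₁/F₀) = 689 × 64.9/55.3 = 808.61 Gt C.
The anomaly ΔM(t) = M(t) − M_∞ decays as ΔM₀·e^(−t/τ) with ΔM₀ = 689 − 808.61 = −119.6 Gt C.
At t = 10.9 yr, e^(−t/τ) = e^(−0.8748) = 0.4169, so ΔM = −49.87 Gt C and M = 808.61 − 49.87 = 758.74 Gt C.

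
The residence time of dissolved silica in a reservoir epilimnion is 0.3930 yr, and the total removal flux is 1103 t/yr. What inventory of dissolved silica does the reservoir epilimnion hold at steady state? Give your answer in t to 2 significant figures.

τ = M/F ⇒ M = τ × F = 0.3930 × 1103 = 433.5 t.

430 t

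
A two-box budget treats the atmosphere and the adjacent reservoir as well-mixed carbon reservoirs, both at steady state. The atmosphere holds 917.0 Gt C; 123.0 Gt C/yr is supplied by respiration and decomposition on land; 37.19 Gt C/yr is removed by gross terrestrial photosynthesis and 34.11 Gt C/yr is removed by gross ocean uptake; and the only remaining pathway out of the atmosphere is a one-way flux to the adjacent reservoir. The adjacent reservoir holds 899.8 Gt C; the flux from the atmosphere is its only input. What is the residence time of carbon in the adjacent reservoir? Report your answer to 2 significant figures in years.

17 yr

Balance the atmosphere: ΣF_in = 123.00 Gt C/yr.
Flux to the adjacent reservoir = ΣF_in − (37.19 + 34.11) = 51.700 Gt C/yr.
At steady state the output of the adjacent reservoir equals its input, 51.700 Gt C/yr.
τ = M / F = 899.8 / 51.700 = 17.40 yr.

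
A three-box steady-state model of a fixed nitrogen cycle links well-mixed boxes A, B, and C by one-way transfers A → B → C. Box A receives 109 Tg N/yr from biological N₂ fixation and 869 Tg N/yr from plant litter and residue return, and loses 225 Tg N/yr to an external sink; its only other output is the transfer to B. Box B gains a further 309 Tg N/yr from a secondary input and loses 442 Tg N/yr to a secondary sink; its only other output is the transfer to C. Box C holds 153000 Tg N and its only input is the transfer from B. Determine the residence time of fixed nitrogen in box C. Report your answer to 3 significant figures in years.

Box A: F(A→B) = (109 + 869) − 225 = 753.00 Tg N/yr.
Box B: F(B→C) = (753.00 + 309) − 442 = 620.00 Tg N/yr.
Box C throughput = its input = 620.00 Tg N/yr; τ = 153000 / 620.00 = 246.8 yr.

247 yr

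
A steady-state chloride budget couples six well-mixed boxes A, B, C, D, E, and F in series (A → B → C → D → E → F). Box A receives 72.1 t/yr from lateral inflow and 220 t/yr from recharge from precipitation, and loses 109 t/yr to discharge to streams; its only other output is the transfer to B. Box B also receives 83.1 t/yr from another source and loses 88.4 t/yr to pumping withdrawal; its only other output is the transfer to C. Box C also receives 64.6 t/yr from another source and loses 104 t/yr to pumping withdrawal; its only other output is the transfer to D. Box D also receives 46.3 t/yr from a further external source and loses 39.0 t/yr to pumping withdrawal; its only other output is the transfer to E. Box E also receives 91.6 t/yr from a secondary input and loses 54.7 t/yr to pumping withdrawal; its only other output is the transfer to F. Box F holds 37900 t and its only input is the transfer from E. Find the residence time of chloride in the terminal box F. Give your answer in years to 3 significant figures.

Box A: F(A→B) = (72.1 + 220) − 109 = 183.10 t/yr.
Box B: F(B→C) = (183.10 + 83.1) − 88.4 = 177.80 t/yr.
Box C: F(C→D) = (177.80 + 64.6) − 104 = 138.40 t/yr.
Box D: F(D→E) = (138.40 + 46.3) − 39.0 = 145.70 t/yr.
Box E: F(E→F) = (145.70 + 91.6) − 54.7 = 182.60 t/yr.
Box F throughput = its input = 182.60 t/yr; τ = 37900 / 182.60 = 207.6 yr.

208 yr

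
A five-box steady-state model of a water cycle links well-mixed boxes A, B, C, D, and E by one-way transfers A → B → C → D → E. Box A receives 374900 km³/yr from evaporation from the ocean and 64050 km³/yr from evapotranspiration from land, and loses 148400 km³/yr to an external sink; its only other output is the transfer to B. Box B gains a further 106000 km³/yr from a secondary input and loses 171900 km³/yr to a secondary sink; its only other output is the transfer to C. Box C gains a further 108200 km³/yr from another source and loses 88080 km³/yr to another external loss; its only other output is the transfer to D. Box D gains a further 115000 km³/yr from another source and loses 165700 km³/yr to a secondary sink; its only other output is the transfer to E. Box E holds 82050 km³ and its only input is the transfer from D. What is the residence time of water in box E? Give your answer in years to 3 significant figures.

0.423 yr

Box A: F(A→B) = (374900 + 64050) − 148400 = 290550 km³/yr.
Box B: F(B→C) = (290550 + 106000) − 171900 = 224650 km³/yr.
Box C: F(C→D) = (224650 + 108200) − 88080 = 244770 km³/yr.
Box D: F(D→E) = (244770 + 115000) − 165700 = 194070 km³/yr.
Box E throughput = its input = 194070 km³/yr; τ = 82050 / 194070 = 0.4228 yr.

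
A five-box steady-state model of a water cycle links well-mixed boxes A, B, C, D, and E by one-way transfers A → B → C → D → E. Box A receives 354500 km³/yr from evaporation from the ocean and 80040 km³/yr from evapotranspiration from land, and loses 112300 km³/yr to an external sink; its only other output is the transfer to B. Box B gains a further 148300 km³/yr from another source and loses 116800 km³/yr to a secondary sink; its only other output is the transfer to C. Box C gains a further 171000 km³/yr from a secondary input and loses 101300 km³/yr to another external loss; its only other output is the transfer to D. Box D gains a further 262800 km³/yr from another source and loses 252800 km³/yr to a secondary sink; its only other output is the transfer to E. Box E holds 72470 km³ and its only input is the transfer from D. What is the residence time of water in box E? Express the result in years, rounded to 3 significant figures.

Box A: F(A→B) = (354500 + 80040) − 112300 = 322240 km³/yr.
Box B: F(B→C) = (322240 + 148300) − 116800 = 353740 km³/yr.
Box C: F(C→D) = (353740 + 171000) − 101300 = 423440 km³/yr.
Box D: F(D→E) = (423440 + 262800) − 252800 = 433440 km³/yr.
Box E throughput = its input = 433440 km³/yr; τ = 72470 / 433440 = 0.1672 yr.

0.167 yr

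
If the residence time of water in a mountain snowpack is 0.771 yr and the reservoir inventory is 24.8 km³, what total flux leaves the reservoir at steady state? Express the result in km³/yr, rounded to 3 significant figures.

32.2 km³/yr

F = M / τ = 24.8 / 0.771 = 32.17 km³/yr.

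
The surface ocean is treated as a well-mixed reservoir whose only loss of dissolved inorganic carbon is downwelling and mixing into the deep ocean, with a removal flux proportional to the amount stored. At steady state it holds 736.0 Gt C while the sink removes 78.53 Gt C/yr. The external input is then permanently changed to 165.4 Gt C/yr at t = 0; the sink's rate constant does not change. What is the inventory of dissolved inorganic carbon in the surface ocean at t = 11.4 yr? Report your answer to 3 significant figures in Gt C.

1310 Gt C

The sink rate constant is k = F₀/M₀ = 78.53/736.0 = 0.1067 yr⁻¹.
Solving dM/dt = F₁ − kM with M(0) = M₀ gives M(t) = F₁/k + (M₀ − F₁/k)·e^(−kt).
F₁/k = 165.4/0.1067 = 1550.2 Gt C; kt = 0.1067 × 11.4 = 1.216, e^(−kt) = 0.2963.
M(11.4) = 1550.2 + (736.0 − 1550.2) × 0.2963 = 1550.2 − 241.2 = 1308.9 Gt C.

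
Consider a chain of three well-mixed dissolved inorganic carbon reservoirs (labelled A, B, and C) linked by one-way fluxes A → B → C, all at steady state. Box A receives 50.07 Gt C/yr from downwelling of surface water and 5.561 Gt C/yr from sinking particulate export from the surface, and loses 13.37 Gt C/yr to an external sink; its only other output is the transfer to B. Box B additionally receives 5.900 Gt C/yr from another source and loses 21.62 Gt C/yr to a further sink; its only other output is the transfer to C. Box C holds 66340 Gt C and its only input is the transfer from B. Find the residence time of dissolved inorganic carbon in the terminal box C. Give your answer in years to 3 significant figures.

Box A: F(A→B) = (50.07 + 5.561) − 13.37 = 42.261 Gt C/yr.
Box B: F(B→C) = (42.261 + 5.900) − 21.62 = 26.541 Gt C/yr.
Box C throughput = its input = 26.541 Gt C/yr; τ = 66340 / 26.541 = 2500 yr.

2500 yr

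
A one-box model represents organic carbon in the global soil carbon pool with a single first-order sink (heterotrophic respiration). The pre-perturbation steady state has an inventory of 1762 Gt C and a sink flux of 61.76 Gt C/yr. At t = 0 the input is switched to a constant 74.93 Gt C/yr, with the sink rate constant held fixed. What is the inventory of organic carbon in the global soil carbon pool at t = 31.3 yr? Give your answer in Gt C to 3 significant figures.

The sink rate constant is k = F₀/M₀ = 61.76/1762 = 0.03505 yr⁻¹.
Solving dM/dt = F₁ − kM with M(0) = M₀ gives M(t) = F₁/k + (M₀ − F₁/k)·e^(−kt).
F₁/k = 74.93/0.03505 = 2137.7 Gt C; kt = 0.03505 × 31.3 = 1.097, e^(−kt) = 0.3338.
M(31.3) = 2137.7 + (1762 − 2137.7) × 0.3338 = 2137.7 − 125.4 = 2012.3 Gt C.

2010 Gt C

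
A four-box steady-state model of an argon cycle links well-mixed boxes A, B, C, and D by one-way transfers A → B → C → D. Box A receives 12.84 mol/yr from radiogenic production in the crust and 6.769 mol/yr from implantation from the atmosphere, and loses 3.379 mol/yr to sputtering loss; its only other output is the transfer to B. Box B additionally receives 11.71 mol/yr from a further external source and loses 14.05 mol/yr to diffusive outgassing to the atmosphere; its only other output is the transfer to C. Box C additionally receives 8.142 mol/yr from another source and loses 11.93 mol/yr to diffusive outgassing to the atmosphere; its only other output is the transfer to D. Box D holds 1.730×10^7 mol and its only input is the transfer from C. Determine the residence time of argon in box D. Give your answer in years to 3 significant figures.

Box A: F(A→B) = (12.84 + 6.769) − 3.379 = 16.230 mol/yr.
Box B: F(B→C) = (16.230 + 11.71) − 14.05 = 13.890 mol/yr.
Box C: F(C→D) = (13.890 + 8.142) − 11.93 = 10.102 mol/yr.
Box D throughput = its input = 10.102 mol/yr; τ = 1.730×10^7 / 10.102 = 1.713×10^6 yr.

1.71×10^6 yr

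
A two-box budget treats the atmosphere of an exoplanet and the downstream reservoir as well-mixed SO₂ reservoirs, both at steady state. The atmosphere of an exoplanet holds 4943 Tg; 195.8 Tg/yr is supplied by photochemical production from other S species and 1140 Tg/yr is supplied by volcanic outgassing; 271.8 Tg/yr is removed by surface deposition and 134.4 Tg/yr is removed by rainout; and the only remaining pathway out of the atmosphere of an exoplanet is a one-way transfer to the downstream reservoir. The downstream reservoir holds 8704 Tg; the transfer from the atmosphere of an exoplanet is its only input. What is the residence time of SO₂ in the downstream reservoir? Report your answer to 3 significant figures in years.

9.36 yr

Balance the atmosphere of an exoplanet: ΣF_in = 195.8 + 1140 = 1335.8 Tg/yr.
Transfer to the downstream reservoir = ΣF_in − (271.8 + 134.4) = 929.60 Tg/yr.
At steady state the output of the downstream reservoir equals its input, 929.60 Tg/yr.
τ = M / F = 8704 / 929.60 = 9.363 yr.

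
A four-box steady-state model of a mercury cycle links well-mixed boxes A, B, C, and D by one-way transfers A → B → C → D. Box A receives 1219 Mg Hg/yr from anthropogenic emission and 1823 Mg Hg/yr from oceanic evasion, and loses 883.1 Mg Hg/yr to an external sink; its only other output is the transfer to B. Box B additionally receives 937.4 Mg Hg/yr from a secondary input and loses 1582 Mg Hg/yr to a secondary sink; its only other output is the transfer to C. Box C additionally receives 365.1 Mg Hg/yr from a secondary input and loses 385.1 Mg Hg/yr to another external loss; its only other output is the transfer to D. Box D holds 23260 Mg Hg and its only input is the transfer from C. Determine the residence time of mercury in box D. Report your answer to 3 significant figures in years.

Box A: F(A→B) = (1219 + 1823) − 883.1 = 2158.9 Mg Hg/yr.
Box B: F(B→C) = (2158.9 + 937.4) − 1582 = 1514.3 Mg Hg/yr.
Box C: F(C→D) = (1514.3 + 365.1) − 385.1 = 1494.3 Mg Hg/yr.
Box D throughput = its input = 1494.3 Mg Hg/yr; τ = 23260 / 1494.3 = 15.57 yr.

15.6 yr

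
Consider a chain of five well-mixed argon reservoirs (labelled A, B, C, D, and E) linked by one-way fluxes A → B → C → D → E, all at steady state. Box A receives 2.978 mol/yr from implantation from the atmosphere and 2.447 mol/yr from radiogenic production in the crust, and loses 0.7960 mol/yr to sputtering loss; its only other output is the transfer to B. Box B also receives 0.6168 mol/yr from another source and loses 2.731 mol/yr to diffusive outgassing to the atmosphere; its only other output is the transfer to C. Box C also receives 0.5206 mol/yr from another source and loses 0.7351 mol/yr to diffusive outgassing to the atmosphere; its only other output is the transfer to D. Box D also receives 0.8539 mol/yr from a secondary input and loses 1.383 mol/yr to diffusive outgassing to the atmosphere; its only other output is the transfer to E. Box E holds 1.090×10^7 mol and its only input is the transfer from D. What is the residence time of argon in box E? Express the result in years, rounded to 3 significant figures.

Box A: F(A→B) = (2.978 + 2.447) − 0.7960 = 4.6290 mol/yr.
Box B: F(B→C) = (4.6290 + 0.6168) − 2.731 = 2.5148 mol/yr.
Box C: F(C→D) = (2.5148 + 0.5206) − 0.7351 = 2.3003 mol/yr.
Box D: F(D→E) = (2.3003 + 0.8539) − 1.383 = 1.7712 mol/yr.
Box E throughput = its input = 1.7712 mol/yr; τ = 1.090×10^7 / 1.7712 = 6.154×10^6 yr.

6.15×10^6 yr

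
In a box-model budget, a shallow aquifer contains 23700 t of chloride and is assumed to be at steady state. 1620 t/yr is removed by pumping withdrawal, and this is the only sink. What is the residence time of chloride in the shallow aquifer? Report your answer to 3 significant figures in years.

14.6 yr

τ = M / F = 23700 / 1620 = 14.63 yr.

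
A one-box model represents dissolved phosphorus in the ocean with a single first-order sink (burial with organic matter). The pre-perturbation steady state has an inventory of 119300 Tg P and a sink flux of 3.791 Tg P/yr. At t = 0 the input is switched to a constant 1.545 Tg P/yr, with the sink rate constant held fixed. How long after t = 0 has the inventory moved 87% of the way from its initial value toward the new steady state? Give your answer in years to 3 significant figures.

τ = M₀/F₀ = 119300/3.791 = 31470 yr.
The remaining gap fraction is e^(−t/τ); 87% covered ⇒ e^(−t/τ) = 0.130.
t = −τ ln(0.130) = 31470 × 2.040 = 64200 yr.

64200 yr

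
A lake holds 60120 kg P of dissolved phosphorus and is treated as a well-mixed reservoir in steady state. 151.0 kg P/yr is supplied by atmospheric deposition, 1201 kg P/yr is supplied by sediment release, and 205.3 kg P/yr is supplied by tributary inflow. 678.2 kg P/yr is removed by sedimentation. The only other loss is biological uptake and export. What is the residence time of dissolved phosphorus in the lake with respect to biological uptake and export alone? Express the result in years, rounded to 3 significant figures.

At steady state ΣF_in = ΣF_out.
ΣF_in = 151.0 + 1201 + 205.3 = 1557.3 kg P/yr.
Biological uptake and export flux = ΣF_in − (678.2) = 1557.3 − 678.2 = 879.1 kg P/yr.
τ = M / F = 60120 / 879.1 = 68.39 yr.

68.4 yr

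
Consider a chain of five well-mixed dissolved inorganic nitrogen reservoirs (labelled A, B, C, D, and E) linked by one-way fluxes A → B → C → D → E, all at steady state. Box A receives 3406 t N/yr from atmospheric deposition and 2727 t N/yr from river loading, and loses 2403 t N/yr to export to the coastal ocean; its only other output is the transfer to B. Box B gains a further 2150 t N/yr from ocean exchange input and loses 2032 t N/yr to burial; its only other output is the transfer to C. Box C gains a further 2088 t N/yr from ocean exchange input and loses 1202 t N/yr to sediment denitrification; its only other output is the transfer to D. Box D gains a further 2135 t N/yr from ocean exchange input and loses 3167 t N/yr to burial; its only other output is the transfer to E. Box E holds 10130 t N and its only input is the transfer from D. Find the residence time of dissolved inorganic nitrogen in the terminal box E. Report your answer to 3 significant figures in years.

2.74 yr

Box A: F(A→B) = (3406 + 2727) − 2403 = 3730.0 t N/yr.
Box B: F(B→C) = (3730.0 + 2150) − 2032 = 3848.0 t N/yr.
Box C: F(C→D) = (3848.0 + 2088) − 1202 = 4734.0 t N/yr.
Box D: F(D→E) = (4734.0 + 2135) − 3167 = 3702.0 t N/yr.
Box E throughput = its input = 3702.0 t N/yr; τ = 10130 / 3702.0 = 2.736 yr.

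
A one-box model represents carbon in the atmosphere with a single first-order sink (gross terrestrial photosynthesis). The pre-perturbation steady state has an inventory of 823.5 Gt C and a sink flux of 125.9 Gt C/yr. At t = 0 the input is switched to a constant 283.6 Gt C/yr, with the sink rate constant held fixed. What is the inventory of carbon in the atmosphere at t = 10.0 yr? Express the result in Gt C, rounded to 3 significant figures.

1630 Gt C

τ = M₀/F₀ = 823.5/125.9 = 6.541 yr; rate constant k = 1/τ.
New steady state M_∞ = F₁/k = F₁·τ = 283.6 × 6.541 = 1855.0 Gt C.
M(t) = M_∞ + (M₀ − M_∞)·e^(−t/τ); t/τ = 10.0/6.541 = 1.529, so e^(−t/τ) = 0.2168.
M(t) = 1855.0 − 1032 × 0.2168 = 1631.4 Gt C.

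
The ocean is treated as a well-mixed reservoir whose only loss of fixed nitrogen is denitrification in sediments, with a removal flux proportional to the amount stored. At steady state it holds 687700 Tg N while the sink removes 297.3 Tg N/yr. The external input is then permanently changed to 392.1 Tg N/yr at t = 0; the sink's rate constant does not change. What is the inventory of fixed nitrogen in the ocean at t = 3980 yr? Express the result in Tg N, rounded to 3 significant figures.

868000 Tg N

The sink rate constant is k = F₀/M₀ = 297.3/687700 = 0.0004323 yr⁻¹.
Solving dM/dt = F₁ − kM with M(0) = M₀ gives M(t) = F₁/k + (M₀ − F₁/k)·e^(−kt).
F₁/k = 392.1/0.0004323 = 906990 Tg N; kt = 0.0004323 × 3980 = 1.721, e^(−kt) = 0.1790.
M(3980) = 906990 + (687700 − 906990) × 0.1790 = 906990 − 39240 = 867740 Tg N.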